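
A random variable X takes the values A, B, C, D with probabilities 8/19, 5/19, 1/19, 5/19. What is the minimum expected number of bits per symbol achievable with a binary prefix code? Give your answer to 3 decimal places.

Repeatedly combine the two least-probable nodes; the expected code length is the sum of the merged weights.
merge 1/19 + 5/19 → 6/19
merge 5/19 + 6/19 → 11/19
merge 8/19 + 11/19 → 1
L = 6/19 + 11/19 + 1 = 36/19 ≈ 1.895 bits/symbol.

1.895 bits/symbol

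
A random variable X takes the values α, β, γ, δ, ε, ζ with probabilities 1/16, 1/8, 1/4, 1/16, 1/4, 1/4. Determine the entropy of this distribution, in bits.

Each probability is a power of 1/2, so log₂(1/p) is an integer.
H = Σ p·log₂(1/p) = 1/16·4 + 1/8·3 + 1/4·2 + 1/16·4 + 1/4·2 + 1/4·2 = 2.375 bits.

2.375 bits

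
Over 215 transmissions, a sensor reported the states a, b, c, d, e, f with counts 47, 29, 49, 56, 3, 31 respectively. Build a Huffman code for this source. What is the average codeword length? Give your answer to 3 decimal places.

2.442 bits/symbol

Probabilities are the counts divided by 215.
Repeatedly combine the two least-probable nodes; the expected code length is the sum of the merged weights.
merge 3/215 + 29/215 → 32/215
merge 31/215 + 32/215 → 63/215
merge 47/215 + 49/215 → 96/215
merge 56/215 + 63/215 → 119/215
merge 96/215 + 119/215 → 1
L = 32/215 + 63/215 + 96/215 + 119/215 + 1 = 105/43 ≈ 2.442 bits/symbol.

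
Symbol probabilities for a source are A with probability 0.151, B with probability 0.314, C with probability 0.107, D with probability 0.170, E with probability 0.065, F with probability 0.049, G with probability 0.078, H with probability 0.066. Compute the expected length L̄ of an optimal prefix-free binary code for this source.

2.774 bits/symbol

Repeatedly combine the two least-probable nodes; the expected code length is the sum of the merged weights.
merge 49/1000 + 13/200 → 57/500
merge 33/500 + 39/500 → 18/125
merge 107/1000 + 57/500 → 221/1000
merge 18/125 + 151/1000 → 59/200
merge 17/100 + 221/1000 → 391/1000
merge 59/200 + 157/500 → 609/1000
merge 391/1000 + 609/1000 → 1
L = 57/500 + 18/125 + 221/1000 + 59/200 + 391/1000 + 609/1000 + 1 = 1387/500 = 2.774 bits/symbol.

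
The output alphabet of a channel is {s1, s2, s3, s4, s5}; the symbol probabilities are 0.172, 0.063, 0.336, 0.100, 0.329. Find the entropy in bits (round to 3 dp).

2.077 bits

H = −Σ pᵢ log₂ pᵢ.
−0.172·log₂(0.172) = 0.4368
−0.063·log₂(0.063) = 0.2513
−0.336·log₂(0.336) = 0.5287
−0.100·log₂(0.100) = 0.3322
−0.329·log₂(0.329) = 0.5277
Sum ≈ 2.0766 → 2.077 bits.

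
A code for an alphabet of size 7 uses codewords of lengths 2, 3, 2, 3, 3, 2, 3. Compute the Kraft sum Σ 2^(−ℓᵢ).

1.25

With common denominator 2^3 = 8: Σ 2^(−ℓᵢ) = 2/8 + 1/8 + 2/8 + 1/8 + 1/8 + 2/8 + 1/8 = 10/8 = 1.25.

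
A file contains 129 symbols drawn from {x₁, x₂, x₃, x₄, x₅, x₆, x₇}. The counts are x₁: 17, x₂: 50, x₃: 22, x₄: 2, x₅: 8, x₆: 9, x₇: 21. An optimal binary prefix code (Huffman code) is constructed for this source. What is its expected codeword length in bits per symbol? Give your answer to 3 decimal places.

Probabilities are the counts divided by 129.
Repeatedly combine the two least-probable nodes; the expected code length is the sum of the merged weights.
merge 2/129 + 8/129 → 10/129
merge 3/43 + 10/129 → 19/129
merge 17/129 + 19/129 → 12/43
merge 7/43 + 22/129 → 1/3
merge 12/43 + 1/3 → 79/129
merge 50/129 + 79/129 → 1
L = 10/129 + 19/129 + 12/43 + 1/3 + 79/129 + 1 = 316/129 ≈ 2.450 bits/symbol.

2.450 bits/symbol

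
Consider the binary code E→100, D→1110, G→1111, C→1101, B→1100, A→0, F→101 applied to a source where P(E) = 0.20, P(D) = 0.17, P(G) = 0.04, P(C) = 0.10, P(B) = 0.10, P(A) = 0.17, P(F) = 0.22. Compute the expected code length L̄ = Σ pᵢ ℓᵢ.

L̄ = Σ pᵢ·ℓᵢ = 0.20·3 + 0.17·4 + 0.04·4 + 0.10·4 + 0.10·4 + 0.17·1 + 0.22·3 = 3.07 bits/symbol.

3.07 bits/symbol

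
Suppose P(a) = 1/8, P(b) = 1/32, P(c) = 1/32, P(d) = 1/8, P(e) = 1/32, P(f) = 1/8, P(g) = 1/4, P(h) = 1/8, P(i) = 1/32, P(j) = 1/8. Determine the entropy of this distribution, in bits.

Each probability is a power of 1/2, so log₂(1/p) is an integer.
H = Σ p·log₂(1/p) = 1/8·3 + 1/32·5 + 1/32·5 + 1/8·3 + 1/32·5 + 1/8·3 + 1/4·2 + 1/8·3 + 1/32·5 + 1/8·3 = 3 bits.

3 bits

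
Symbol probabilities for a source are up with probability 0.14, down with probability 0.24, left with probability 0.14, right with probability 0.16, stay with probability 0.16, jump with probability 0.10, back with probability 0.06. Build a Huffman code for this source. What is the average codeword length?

Repeatedly combine the two least-probable nodes; the expected code length is the sum of the merged weights.
merge 3/50 + 1/10 → 4/25
merge 7/50 + 7/50 → 7/25
merge 4/25 + 4/25 → 8/25
merge 4/25 + 6/25 → 2/5
merge 7/25 + 8/25 → 3/5
merge 2/5 + 3/5 → 1
L = 4/25 + 7/25 + 8/25 + 2/5 + 3/5 + 1 = 69/25 = 2.76 bits/symbol.

2.76 bits/symbol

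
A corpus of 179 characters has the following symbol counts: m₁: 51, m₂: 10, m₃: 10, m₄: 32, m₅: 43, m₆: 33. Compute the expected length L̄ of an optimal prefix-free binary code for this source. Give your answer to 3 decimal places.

2.402 bits/symbol

Probabilities are the counts divided by 179.
Repeatedly combine the two least-probable nodes; the expected code length is the sum of the merged weights.
merge 10/179 + 10/179 → 20/179
merge 20/179 + 32/179 → 52/179
merge 33/179 + 43/179 → 76/179
merge 51/179 + 52/179 → 103/179
merge 76/179 + 103/179 → 1
L = 20/179 + 52/179 + 76/179 + 103/179 + 1 = 430/179 ≈ 2.402 bits/symbol.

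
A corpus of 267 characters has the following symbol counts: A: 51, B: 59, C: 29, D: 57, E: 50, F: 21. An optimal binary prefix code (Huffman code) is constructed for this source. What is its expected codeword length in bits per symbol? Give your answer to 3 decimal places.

2.562 bits/symbol

Probabilities are the counts divided by 267.
Repeatedly combine the two least-probable nodes; the expected code length is the sum of the merged weights.
merge 7/89 + 29/267 → 50/267
merge 50/267 + 50/267 → 100/267
merge 17/89 + 19/89 → 36/89
merge 59/267 + 100/267 → 53/89
merge 36/89 + 53/89 → 1
L = 50/267 + 100/267 + 36/89 + 53/89 + 1 = 228/89 ≈ 2.562 bits/symbol.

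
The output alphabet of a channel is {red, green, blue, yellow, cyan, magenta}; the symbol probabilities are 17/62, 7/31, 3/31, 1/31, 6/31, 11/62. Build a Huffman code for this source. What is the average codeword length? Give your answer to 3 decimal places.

2.435 bits/symbol

Repeatedly combine the two least-probable nodes; the expected code length is the sum of the merged weights.
merge 1/31 + 3/31 → 4/31
merge 4/31 + 11/62 → 19/62
merge 6/31 + 7/31 → 13/31
merge 17/62 + 19/62 → 18/31
merge 13/31 + 18/31 → 1
L = 4/31 + 19/62 + 13/31 + 18/31 + 1 = 151/62 ≈ 2.435 bits/symbol.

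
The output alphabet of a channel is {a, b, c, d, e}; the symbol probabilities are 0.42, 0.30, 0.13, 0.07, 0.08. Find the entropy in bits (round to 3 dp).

H = −Σ pᵢ log₂ pᵢ.
−0.42·log₂(0.42) = 0.5256
−0.30·log₂(0.30) = 0.5211
−0.13·log₂(0.13) = 0.3826
−0.07·log₂(0.07) = 0.2686
−0.08·log₂(0.08) = 0.2915
Sum ≈ 1.9894 → 1.989 bits.

1.989 bits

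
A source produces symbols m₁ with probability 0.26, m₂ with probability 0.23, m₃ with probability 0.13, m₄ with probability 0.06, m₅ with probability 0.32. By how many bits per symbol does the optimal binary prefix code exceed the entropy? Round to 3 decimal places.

Entropy H = −Σ p log₂ p ≈ 2.1452 bits.
Huffman merges: 3/50+13/100→19/100; 19/100+23/100→21/50; 13/50+8/25→29/50; 21/50+29/50→1. L = 219/100 ≈ 2.1900.
L − H = 2.1900 − 2.1452 = 0.045 bits.

0.045 bits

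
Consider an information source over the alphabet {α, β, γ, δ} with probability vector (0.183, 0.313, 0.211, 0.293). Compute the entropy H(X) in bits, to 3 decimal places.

1.965 bits

H = −Σ pᵢ log₂ pᵢ.
−0.183·log₂(0.183) = 0.4484
−0.313·log₂(0.313) = 0.5245
−0.211·log₂(0.211) = 0.4736
−0.293·log₂(0.293) = 0.5189
Sum ≈ 1.9654 → 1.965 bits.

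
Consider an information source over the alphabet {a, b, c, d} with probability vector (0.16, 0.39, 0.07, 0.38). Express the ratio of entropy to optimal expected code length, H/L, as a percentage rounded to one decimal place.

95.2%

Entropy H = −Σ p log₂ p ≈ 1.7518 bits.
Huffman merges: 7/100+4/25→23/100; 23/100+19/50→61/100; 39/100+61/100→1. L = 46/25 ≈ 1.8400.
Efficiency = H/L = 1.7518/1.8400 = 95.2%.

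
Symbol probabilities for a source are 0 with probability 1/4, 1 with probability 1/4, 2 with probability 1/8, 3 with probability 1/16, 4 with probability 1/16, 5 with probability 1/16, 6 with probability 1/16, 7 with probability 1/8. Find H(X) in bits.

2.75 bits

Each probability is a power of 1/2, so log₂(1/p) is an integer.
H = Σ p·log₂(1/p) = 1/4·2 + 1/4·2 + 1/8·3 + 1/16·4 + 1/16·4 + 1/16·4 + 1/16·4 + 1/8·3 = 2.75 bits.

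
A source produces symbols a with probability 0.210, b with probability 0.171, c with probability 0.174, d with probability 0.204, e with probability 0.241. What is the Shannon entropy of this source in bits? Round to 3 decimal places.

H = −Σ pᵢ log₂ pᵢ.
−0.210·log₂(0.210) = 0.4728
−0.171·log₂(0.171) = 0.4357
−0.174·log₂(0.174) = 0.4390
−0.204·log₂(0.204) = 0.4678
−0.241·log₂(0.241) = 0.4947
Sum ≈ 2.3101 → 2.310 bits.

2.310 bits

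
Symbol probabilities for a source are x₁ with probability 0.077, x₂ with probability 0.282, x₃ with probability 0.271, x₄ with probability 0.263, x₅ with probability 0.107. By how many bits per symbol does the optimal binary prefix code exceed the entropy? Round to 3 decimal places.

0.022 bits

Entropy H = −Σ p log₂ p ≈ 2.1621 bits.
Huffman merges: 77/1000+107/1000→23/125; 23/125+263/1000→447/1000; 271/1000+141/500→553/1000; 447/1000+553/1000→1. L = 273/125 ≈ 2.1840.
L − H = 2.1840 − 2.1621 = 0.022 bits.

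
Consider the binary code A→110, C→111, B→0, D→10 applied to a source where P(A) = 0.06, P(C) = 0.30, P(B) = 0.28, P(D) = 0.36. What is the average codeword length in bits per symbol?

2.08 bits/symbol

L̄ = Σ pᵢ·ℓᵢ = 0.06·3 + 0.30·3 + 0.28·1 + 0.36·2 = 2.08 bits/symbol.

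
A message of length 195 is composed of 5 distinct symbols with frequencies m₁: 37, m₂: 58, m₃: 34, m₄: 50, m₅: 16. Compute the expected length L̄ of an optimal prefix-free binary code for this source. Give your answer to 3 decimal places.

Probabilities are the counts divided by 195.
Repeatedly combine the two least-probable nodes; the expected code length is the sum of the merged weights.
merge 16/195 + 34/195 → 10/39
merge 37/195 + 10/39 → 29/65
merge 10/39 + 58/195 → 36/65
merge 29/65 + 36/65 → 1
L = 10/39 + 29/65 + 36/65 + 1 = 88/39 ≈ 2.256 bits/symbol.

2.256 bits/symbol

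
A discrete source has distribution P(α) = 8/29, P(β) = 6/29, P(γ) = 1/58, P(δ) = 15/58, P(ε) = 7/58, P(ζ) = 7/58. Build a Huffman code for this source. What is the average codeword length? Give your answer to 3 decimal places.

2.397 bits/symbol

Repeatedly combine the two least-probable nodes; the expected code length is the sum of the merged weights.
merge 1/58 + 7/58 → 4/29
merge 7/58 + 4/29 → 15/58
merge 6/29 + 15/58 → 27/58
merge 15/58 + 8/29 → 31/58
merge 27/58 + 31/58 → 1
L = 4/29 + 15/58 + 27/58 + 31/58 + 1 = 139/58 ≈ 2.397 bits/symbol.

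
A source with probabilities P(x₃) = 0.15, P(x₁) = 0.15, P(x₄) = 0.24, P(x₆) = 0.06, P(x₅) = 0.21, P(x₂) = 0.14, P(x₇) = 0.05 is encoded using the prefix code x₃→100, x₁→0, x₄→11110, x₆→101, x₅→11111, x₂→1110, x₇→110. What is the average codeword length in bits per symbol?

3.74 bits/symbol

L̄ = Σ pᵢ·ℓᵢ = 0.15·3 + 0.15·1 + 0.24·5 + 0.06·3 + 0.21·5 + 0.14·4 + 0.05·3 = 3.74 bits/symbol.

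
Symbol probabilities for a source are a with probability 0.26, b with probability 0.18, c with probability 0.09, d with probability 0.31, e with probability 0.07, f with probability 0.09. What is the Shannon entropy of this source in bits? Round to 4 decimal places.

2.3683 bits

H = −Σ pᵢ log₂ pᵢ.
−0.26·log₂(0.26) = 0.5053
−0.18·log₂(0.18) = 0.4453
−0.09·log₂(0.09) = 0.3127
−0.31·log₂(0.31) = 0.5238
−0.07·log₂(0.07) = 0.2686
−0.09·log₂(0.09) = 0.3127
Sum ≈ 2.3683 → 2.3683 bits.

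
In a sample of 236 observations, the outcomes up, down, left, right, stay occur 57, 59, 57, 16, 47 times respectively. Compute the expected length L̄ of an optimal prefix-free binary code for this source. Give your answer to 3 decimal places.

Probabilities are the counts divided by 236.
Repeatedly combine the two least-probable nodes; the expected code length is the sum of the merged weights.
merge 4/59 + 47/236 → 63/236
merge 57/236 + 57/236 → 57/118
merge 1/4 + 63/236 → 61/118
merge 57/118 + 61/118 → 1
L = 63/236 + 57/118 + 61/118 + 1 = 535/236 ≈ 2.267 bits/symbol.

2.267 bits/symbol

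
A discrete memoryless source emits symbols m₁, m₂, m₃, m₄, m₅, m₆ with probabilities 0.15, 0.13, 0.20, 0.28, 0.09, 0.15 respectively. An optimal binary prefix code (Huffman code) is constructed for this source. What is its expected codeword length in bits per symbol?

Repeatedly combine the two least-probable nodes; the expected code length is the sum of the merged weights.
merge 9/100 + 13/100 → 11/50
merge 3/20 + 3/20 → 3/10
merge 1/5 + 11/50 → 21/50
merge 7/25 + 3/10 → 29/50
merge 21/50 + 29/50 → 1
L = 11/50 + 3/10 + 21/50 + 29/50 + 1 = 63/25 = 2.52 bits/symbol.

2.52 bits/symbol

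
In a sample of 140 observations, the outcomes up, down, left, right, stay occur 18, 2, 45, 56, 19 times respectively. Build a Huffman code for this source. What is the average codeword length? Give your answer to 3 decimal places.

Probabilities are the counts divided by 140.
Repeatedly combine the two least-probable nodes; the expected code length is the sum of the merged weights.
merge 1/70 + 9/70 → 1/7
merge 19/140 + 1/7 → 39/140
merge 39/140 + 9/28 → 3/5
merge 2/5 + 3/5 → 1
L = 1/7 + 39/140 + 3/5 + 1 = 283/140 ≈ 2.021 bits/symbol.

2.021 bits/symbol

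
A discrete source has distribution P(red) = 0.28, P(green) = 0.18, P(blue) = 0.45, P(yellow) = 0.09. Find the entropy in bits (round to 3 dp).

H = −Σ pᵢ log₂ pᵢ.
−0.28·log₂(0.28) = 0.5142
−0.18·log₂(0.18) = 0.4453
−0.45·log₂(0.45) = 0.5184
−0.09·log₂(0.09) = 0.3127
Sum ≈ 1.7906 → 1.791 bits.

1.791 bits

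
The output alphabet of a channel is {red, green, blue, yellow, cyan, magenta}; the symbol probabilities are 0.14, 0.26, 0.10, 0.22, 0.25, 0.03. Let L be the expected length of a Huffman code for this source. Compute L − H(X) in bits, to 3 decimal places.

0.033 bits

Entropy H = −Σ p log₂ p ≈ 2.3669 bits.
Huffman merges: 3/100+1/10→13/100; 13/100+7/50→27/100; 11/50+1/4→47/100; 13/50+27/100→53/100; 47/100+53/100→1. L = 12/5 ≈ 2.4000.
L − H = 2.4000 − 2.3669 = 0.033 bits.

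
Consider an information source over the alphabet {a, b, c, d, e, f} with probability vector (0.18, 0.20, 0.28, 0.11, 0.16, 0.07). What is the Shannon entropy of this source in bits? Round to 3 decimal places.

H = −Σ pᵢ log₂ pᵢ.
−0.18·log₂(0.18) = 0.4453
−0.20·log₂(0.20) = 0.4644
−0.28·log₂(0.28) = 0.5142
−0.11·log₂(0.11) = 0.3503
−0.16·log₂(0.16) = 0.4230
−0.07·log₂(0.07) = 0.2686
Sum ≈ 2.4658 → 2.466 bits.

2.466 bits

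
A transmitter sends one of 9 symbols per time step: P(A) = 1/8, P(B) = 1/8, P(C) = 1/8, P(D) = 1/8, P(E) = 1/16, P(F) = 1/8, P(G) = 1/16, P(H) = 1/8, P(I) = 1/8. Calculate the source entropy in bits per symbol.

Each probability is a power of 1/2, so log₂(1/p) is an integer.
H = Σ p·log₂(1/p) = 1/8·3 + 1/8·3 + 1/8·3 + 1/8·3 + 1/16·4 + 1/8·3 + 1/16·4 + 1/8·3 + 1/8·3 = 3.125 bits.

3.125 bits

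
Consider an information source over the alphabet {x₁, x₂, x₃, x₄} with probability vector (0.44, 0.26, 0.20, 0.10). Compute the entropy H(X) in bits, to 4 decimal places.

1.8230 bits

H = −Σ pᵢ log₂ pᵢ.
−0.44·log₂(0.44) = 0.5211
−0.26·log₂(0.26) = 0.5053
−0.20·log₂(0.20) = 0.4644
−0.10·log₂(0.10) = 0.3322
Sum ≈ 1.8230 → 1.8230 bits.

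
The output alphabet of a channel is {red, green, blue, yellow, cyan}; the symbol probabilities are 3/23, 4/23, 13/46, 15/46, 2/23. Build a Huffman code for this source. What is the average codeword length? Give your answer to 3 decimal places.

2.217 bits/symbol

Repeatedly combine the two least-probable nodes; the expected code length is the sum of the merged weights.
merge 2/23 + 3/23 → 5/23
merge 4/23 + 5/23 → 9/23
merge 13/46 + 15/46 → 14/23
merge 9/23 + 14/23 → 1
L = 5/23 + 9/23 + 14/23 + 1 = 51/23 ≈ 2.217 bits/symbol.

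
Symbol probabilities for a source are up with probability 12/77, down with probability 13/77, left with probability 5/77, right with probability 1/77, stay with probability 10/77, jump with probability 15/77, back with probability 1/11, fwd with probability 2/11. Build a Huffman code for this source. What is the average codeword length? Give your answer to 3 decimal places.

Repeatedly combine the two least-probable nodes; the expected code length is the sum of the merged weights.
merge 1/77 + 5/77 → 6/77
merge 6/77 + 1/11 → 13/77
merge 10/77 + 12/77 → 2/7
merge 13/77 + 13/77 → 26/77
merge 2/11 + 15/77 → 29/77
merge 2/7 + 26/77 → 48/77
merge 29/77 + 48/77 → 1
L = 6/77 + 13/77 + 2/7 + 26/77 + 29/77 + 48/77 + 1 = 221/77 ≈ 2.870 bits/symbol.

2.870 bits/symbol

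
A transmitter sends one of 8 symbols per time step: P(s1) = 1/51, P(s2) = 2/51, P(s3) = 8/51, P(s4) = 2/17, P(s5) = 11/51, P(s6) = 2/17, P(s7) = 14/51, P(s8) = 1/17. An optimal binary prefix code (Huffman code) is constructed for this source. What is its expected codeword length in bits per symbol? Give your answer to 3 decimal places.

Repeatedly combine the two least-probable nodes; the expected code length is the sum of the merged weights.
merge 1/51 + 2/51 → 1/17
merge 1/17 + 1/17 → 2/17
merge 2/17 + 2/17 → 4/17
merge 2/17 + 8/51 → 14/51
merge 11/51 + 4/17 → 23/51
merge 14/51 + 14/51 → 28/51
merge 23/51 + 28/51 → 1
L = 1/17 + 2/17 + 4/17 + 14/51 + 23/51 + 28/51 + 1 = 137/51 ≈ 2.686 bits/symbol.

2.686 bits/symbol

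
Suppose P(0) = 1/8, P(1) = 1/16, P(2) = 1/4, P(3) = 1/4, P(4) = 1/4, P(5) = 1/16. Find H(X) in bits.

2.375 bits

Each probability is a power of 1/2, so log₂(1/p) is an integer.
H = Σ p·log₂(1/p) = 1/8·3 + 1/16·4 + 1/4·2 + 1/4·2 + 1/4·2 + 1/16·4 = 2.375 bits.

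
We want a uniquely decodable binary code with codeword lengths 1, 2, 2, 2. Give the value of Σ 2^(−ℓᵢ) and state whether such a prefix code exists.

With common denominator 2^2 = 4: Σ 2^(−ℓᵢ) = 2/4 + 1/4 + 1/4 + 1/4 = 5/4 = 1.25.
Kraft's inequality requires Σ ≤ 1; here Σ = 1.25 > 1, so no such prefix code exists.

1.25; no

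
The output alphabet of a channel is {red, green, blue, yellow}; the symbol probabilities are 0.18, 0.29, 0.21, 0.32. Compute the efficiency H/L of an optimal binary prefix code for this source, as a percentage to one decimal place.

Entropy H = −Σ p log₂ p ≈ 1.9621 bits.
Huffman merges: 9/50+21/100→39/100; 29/100+8/25→61/100; 39/100+61/100→1. L = 2 ≈ 2.0000.
Efficiency = H/L = 1.9621/2.0000 = 98.1%.

98.1%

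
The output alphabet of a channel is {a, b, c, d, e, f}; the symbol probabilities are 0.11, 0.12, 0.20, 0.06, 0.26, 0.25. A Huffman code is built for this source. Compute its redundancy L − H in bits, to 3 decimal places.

0.029 bits

Entropy H = −Σ p log₂ p ≈ 2.4306 bits.
Huffman merges: 3/50+11/100→17/100; 3/25+17/100→29/100; 1/5+1/4→9/20; 13/50+29/100→11/20; 9/20+11/20→1. L = 123/50 ≈ 2.4600.
L − H = 2.4600 − 2.4306 = 0.029 bits.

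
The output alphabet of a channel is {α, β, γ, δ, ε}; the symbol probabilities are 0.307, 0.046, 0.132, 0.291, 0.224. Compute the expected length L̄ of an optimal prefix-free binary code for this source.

2.178 bits/symbol

Repeatedly combine the two least-probable nodes; the expected code length is the sum of the merged weights.
merge 23/500 + 33/250 → 89/500
merge 89/500 + 28/125 → 201/500
merge 291/1000 + 307/1000 → 299/500
merge 201/500 + 299/500 → 1
L = 89/500 + 201/500 + 299/500 + 1 = 1089/500 = 2.178 bits/symbol.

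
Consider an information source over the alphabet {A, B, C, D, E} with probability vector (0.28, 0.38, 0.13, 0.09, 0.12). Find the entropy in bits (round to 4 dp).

2.1070 bits

H = −Σ pᵢ log₂ pᵢ.
−0.28·log₂(0.28) = 0.5142
−0.38·log₂(0.38) = 0.5305
−0.13·log₂(0.13) = 0.3826
−0.09·log₂(0.09) = 0.3127
−0.12·log₂(0.12) = 0.3671
Sum ≈ 2.1070 → 2.1070 bits.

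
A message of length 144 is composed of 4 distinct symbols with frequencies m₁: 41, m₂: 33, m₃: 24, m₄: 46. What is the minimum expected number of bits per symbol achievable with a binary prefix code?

2 bits/symbol

Probabilities are the counts divided by 144.
Repeatedly combine the two least-probable nodes; the expected code length is the sum of the merged weights.
merge 1/6 + 11/48 → 19/48
merge 41/144 + 23/72 → 29/48
merge 19/48 + 29/48 → 1
L = 19/48 + 29/48 + 1 = 2 bits/symbol.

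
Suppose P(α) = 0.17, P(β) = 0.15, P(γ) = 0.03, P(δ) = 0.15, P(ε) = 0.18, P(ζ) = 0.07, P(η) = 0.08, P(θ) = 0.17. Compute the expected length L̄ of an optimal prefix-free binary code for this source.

2.92 bits/symbol

Repeatedly combine the two least-probable nodes; the expected code length is the sum of the merged weights.
merge 3/100 + 7/100 → 1/10
merge 2/25 + 1/10 → 9/50
merge 3/20 + 3/20 → 3/10
merge 17/100 + 17/100 → 17/50
merge 9/50 + 9/50 → 9/25
merge 3/10 + 17/50 → 16/25
merge 9/25 + 16/25 → 1
L = 1/10 + 9/50 + 3/10 + 17/50 + 9/25 + 16/25 + 1 = 73/25 = 2.92 bits/symbol.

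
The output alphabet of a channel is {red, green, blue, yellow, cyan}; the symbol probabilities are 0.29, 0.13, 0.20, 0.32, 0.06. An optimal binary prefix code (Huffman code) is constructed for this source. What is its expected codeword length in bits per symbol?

2.19 bits/symbol

Repeatedly combine the two least-probable nodes; the expected code length is the sum of the merged weights.
merge 3/50 + 13/100 → 19/100
merge 19/100 + 1/5 → 39/100
merge 29/100 + 8/25 → 61/100
merge 39/100 + 61/100 → 1
L = 19/100 + 39/100 + 61/100 + 1 = 219/100 = 2.19 bits/symbol.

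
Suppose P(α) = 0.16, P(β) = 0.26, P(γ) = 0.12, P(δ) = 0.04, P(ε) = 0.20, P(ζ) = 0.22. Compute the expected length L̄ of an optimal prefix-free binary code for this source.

2.48 bits/symbol

Repeatedly combine the two least-probable nodes; the expected code length is the sum of the merged weights.
merge 1/25 + 3/25 → 4/25
merge 4/25 + 4/25 → 8/25
merge 1/5 + 11/50 → 21/50
merge 13/50 + 8/25 → 29/50
merge 21/50 + 29/50 → 1
L = 4/25 + 8/25 + 21/50 + 29/50 + 1 = 62/25 = 2.48 bits/symbol.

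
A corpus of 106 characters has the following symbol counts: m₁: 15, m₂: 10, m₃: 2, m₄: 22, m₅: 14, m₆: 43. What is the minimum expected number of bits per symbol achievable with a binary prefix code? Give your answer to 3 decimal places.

2.302 bits/symbol

Probabilities are the counts divided by 106.
Repeatedly combine the two least-probable nodes; the expected code length is the sum of the merged weights.
merge 1/53 + 5/53 → 6/53
merge 6/53 + 7/53 → 13/53
merge 15/106 + 11/53 → 37/106
merge 13/53 + 37/106 → 63/106
merge 43/106 + 63/106 → 1
L = 6/53 + 13/53 + 37/106 + 63/106 + 1 = 122/53 ≈ 2.302 bits/symbol.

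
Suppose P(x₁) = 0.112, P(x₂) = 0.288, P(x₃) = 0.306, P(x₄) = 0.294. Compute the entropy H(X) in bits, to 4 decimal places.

1.9130 bits

H = −Σ pᵢ log₂ pᵢ.
−0.112·log₂(0.112) = 0.3537
−0.288·log₂(0.288) = 0.5172
−0.306·log₂(0.306) = 0.5228
−0.294·log₂(0.294) = 0.5192
Sum ≈ 1.9130 → 1.9130 bits.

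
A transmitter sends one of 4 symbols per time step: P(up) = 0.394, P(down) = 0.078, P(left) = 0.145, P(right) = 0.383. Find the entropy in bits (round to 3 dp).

1.751 bits

H = −Σ pᵢ log₂ pᵢ.
−0.394·log₂(0.394) = 0.5294
−0.078·log₂(0.078) = 0.2871
−0.145·log₂(0.145) = 0.4040
−0.383·log₂(0.383) = 0.5303
Sum ≈ 1.7507 → 1.751 bits.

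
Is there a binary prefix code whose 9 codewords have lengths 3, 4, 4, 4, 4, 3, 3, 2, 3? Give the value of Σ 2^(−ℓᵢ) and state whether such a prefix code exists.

With common denominator 2^4 = 16: Σ 2^(−ℓᵢ) = 2/16 + 1/16 + 1/16 + 1/16 + 1/16 + 2/16 + 2/16 + 4/16 + 2/16 = 16/16 = 1.
Kraft's inequality requires Σ ≤ 1; here Σ = 1 ≤ 1, so such a prefix code exists.

1; yes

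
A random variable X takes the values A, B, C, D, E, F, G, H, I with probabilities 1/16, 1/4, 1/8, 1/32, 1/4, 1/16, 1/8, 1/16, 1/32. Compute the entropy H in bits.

Each probability is a power of 1/2, so log₂(1/p) is an integer.
H = Σ p·log₂(1/p) = 1/16·4 + 1/4·2 + 1/8·3 + 1/32·5 + 1/4·2 + 1/16·4 + 1/8·3 + 1/16·4 + 1/32·5 = 2.8125 bits.

2.8125 bits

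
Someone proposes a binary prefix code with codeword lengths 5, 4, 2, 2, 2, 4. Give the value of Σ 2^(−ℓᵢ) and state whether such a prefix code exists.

With common denominator 2^5 = 32: Σ 2^(−ℓᵢ) = 1/32 + 2/32 + 8/32 + 8/32 + 8/32 + 2/32 = 29/32 = 0.90625.
Kraft's inequality requires Σ ≤ 1; here Σ = 0.90625 ≤ 1, so such a prefix code exists.

0.90625; yes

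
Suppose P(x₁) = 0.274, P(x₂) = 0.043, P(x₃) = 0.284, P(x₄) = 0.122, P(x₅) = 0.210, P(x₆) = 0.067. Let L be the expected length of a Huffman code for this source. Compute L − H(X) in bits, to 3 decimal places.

Entropy H = −Σ p log₂ p ≈ 2.3271 bits.
Huffman merges: 43/1000+67/1000→11/100; 11/100+61/500→29/125; 21/100+29/125→221/500; 137/500+71/250→279/500; 221/500+279/500→1. L = 1171/500 ≈ 2.3420.
L − H = 2.3420 − 2.3271 = 0.015 bits.

0.015 bits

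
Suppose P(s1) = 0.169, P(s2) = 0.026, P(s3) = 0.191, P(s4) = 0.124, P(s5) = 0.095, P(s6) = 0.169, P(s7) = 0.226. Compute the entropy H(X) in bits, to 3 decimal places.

H = −Σ pᵢ log₂ pᵢ.
−0.169·log₂(0.169) = 0.4335
−0.026·log₂(0.026) = 0.1369
−0.191·log₂(0.191) = 0.4562
−0.124·log₂(0.124) = 0.3734
−0.095·log₂(0.095) = 0.3226
−0.169·log₂(0.169) = 0.4335
−0.226·log₂(0.226) = 0.4849
Sum ≈ 2.6410 → 2.641 bits.

2.641 bits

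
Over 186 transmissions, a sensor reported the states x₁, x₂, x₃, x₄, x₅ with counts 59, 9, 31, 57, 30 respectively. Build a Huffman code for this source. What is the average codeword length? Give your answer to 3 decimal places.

Probabilities are the counts divided by 186.
Repeatedly combine the two least-probable nodes; the expected code length is the sum of the merged weights.
merge 3/62 + 5/31 → 13/62
merge 1/6 + 13/62 → 35/93
merge 19/62 + 59/186 → 58/93
merge 35/93 + 58/93 → 1
L = 13/62 + 35/93 + 58/93 + 1 = 137/62 ≈ 2.210 bits/symbol.

2.210 bits/symbol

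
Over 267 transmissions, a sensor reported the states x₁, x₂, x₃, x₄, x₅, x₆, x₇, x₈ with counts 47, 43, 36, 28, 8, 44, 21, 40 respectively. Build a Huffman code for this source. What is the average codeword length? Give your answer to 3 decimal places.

2.933 bits/symbol

Probabilities are the counts divided by 267.
Repeatedly combine the two least-probable nodes; the expected code length is the sum of the merged weights.
merge 8/267 + 7/89 → 29/267
merge 28/267 + 29/267 → 19/89
merge 12/89 + 40/267 → 76/267
merge 43/267 + 44/267 → 29/89
merge 47/267 + 19/89 → 104/267
merge 76/267 + 29/89 → 163/267
merge 104/267 + 163/267 → 1
L = 29/267 + 19/89 + 76/267 + 29/89 + 104/267 + 163/267 + 1 = 261/89 ≈ 2.933 bits/symbol.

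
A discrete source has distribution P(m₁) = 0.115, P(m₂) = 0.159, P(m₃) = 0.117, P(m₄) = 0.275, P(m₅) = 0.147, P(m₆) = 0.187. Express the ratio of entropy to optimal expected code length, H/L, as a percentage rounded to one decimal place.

Entropy H = −Σ p log₂ p ≈ 2.5139 bits.
Huffman merges: 23/200+117/1000→29/125; 147/1000+159/1000→153/500; 187/1000+29/125→419/1000; 11/40+153/500→581/1000; 419/1000+581/1000→1. L = 1269/500 ≈ 2.5380.
Efficiency = H/L = 2.5139/2.5380 = 99.1%.

99.1%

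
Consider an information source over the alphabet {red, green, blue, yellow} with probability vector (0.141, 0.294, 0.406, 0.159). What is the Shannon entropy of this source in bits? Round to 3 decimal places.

H = −Σ pᵢ log₂ pᵢ.
−0.141·log₂(0.141) = 0.3985
−0.294·log₂(0.294) = 0.5192
−0.406·log₂(0.406) = 0.5280
−0.159·log₂(0.159) = 0.4218
Sum ≈ 1.8675 → 1.868 bits.

1.868 bits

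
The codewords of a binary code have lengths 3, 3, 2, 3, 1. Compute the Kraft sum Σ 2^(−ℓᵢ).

With common denominator 2^3 = 8: Σ 2^(−ℓᵢ) = 1/8 + 1/8 + 2/8 + 1/8 + 4/8 = 9/8 = 1.125.

1.125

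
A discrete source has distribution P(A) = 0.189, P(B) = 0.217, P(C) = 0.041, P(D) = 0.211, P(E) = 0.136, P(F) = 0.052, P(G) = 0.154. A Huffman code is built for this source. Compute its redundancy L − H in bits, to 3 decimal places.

Entropy H = −Σ p log₂ p ≈ 2.6240 bits.
Huffman merges: 41/1000+13/250→93/1000; 93/1000+17/125→229/1000; 77/500+189/1000→343/1000; 211/1000+217/1000→107/250; 229/1000+343/1000→143/250; 107/250+143/250→1. L = 533/200 ≈ 2.6650.
L − H = 2.6650 − 2.6240 = 0.041 bits.

0.041 bits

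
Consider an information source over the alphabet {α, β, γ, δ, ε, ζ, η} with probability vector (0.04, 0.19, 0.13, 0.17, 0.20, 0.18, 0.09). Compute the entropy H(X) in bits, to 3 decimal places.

H = −Σ pᵢ log₂ pᵢ.
−0.04·log₂(0.04) = 0.1858
−0.19·log₂(0.19) = 0.4552
−0.13·log₂(0.13) = 0.3826
−0.17·log₂(0.17) = 0.4346
−0.20·log₂(0.20) = 0.4644
−0.18·log₂(0.18) = 0.4453
−0.09·log₂(0.09) = 0.3127
Sum ≈ 2.6806 → 2.681 bits.

2.681 bits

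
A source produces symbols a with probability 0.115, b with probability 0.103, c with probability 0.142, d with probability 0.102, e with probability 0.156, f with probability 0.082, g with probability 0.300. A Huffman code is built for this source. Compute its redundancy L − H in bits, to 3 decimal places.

0.032 bits

Entropy H = −Σ p log₂ p ≈ 2.6675 bits.
Huffman merges: 41/500+51/500→23/125; 103/1000+23/200→109/500; 71/500+39/250→149/500; 23/125+109/500→201/500; 149/500+3/10→299/500; 201/500+299/500→1. L = 27/10 ≈ 2.7000.
L − H = 2.7000 − 2.6675 = 0.032 bits.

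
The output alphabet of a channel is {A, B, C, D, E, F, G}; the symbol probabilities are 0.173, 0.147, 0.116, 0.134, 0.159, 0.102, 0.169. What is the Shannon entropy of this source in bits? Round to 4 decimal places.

2.7848 bits

H = −Σ pᵢ log₂ pᵢ.
−0.173·log₂(0.173) = 0.4379
−0.147·log₂(0.147) = 0.4066
−0.116·log₂(0.116) = 0.3605
−0.134·log₂(0.134) = 0.3886
−0.159·log₂(0.159) = 0.4218
−0.102·log₂(0.102) = 0.3359
−0.169·log₂(0.169) = 0.4335
Sum ≈ 2.7848 → 2.7848 bits.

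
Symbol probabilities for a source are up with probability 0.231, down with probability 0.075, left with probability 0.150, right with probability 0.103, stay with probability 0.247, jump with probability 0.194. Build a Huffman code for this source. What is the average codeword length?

2.506 bits/symbol

Repeatedly combine the two least-probable nodes; the expected code length is the sum of the merged weights.
merge 3/40 + 103/1000 → 89/500
merge 3/20 + 89/500 → 41/125
merge 97/500 + 231/1000 → 17/40
merge 247/1000 + 41/125 → 23/40
merge 17/40 + 23/40 → 1
L = 89/500 + 41/125 + 17/40 + 23/40 + 1 = 1253/500 = 2.506 bits/symbol.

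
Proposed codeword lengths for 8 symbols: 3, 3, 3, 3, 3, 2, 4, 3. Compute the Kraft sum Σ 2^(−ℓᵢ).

With common denominator 2^4 = 16: Σ 2^(−ℓᵢ) = 2/16 + 2/16 + 2/16 + 2/16 + 2/16 + 4/16 + 1/16 + 2/16 = 17/16 = 1.0625.

1.0625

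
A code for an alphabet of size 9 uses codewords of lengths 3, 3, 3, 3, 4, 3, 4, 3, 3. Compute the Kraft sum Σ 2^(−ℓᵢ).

1

With common denominator 2^4 = 16: Σ 2^(−ℓᵢ) = 2/16 + 2/16 + 2/16 + 2/16 + 1/16 + 2/16 + 1/16 + 2/16 + 2/16 = 16/16 = 1.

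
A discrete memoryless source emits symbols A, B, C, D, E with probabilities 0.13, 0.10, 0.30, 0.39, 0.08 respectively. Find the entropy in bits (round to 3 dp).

H = −Σ pᵢ log₂ pᵢ.
−0.13·log₂(0.13) = 0.3826
−0.10·log₂(0.10) = 0.3322
−0.30·log₂(0.30) = 0.5211
−0.39·log₂(0.39) = 0.5298
−0.08·log₂(0.08) = 0.2915
Sum ≈ 2.0572 → 2.057 bits.

2.057 bits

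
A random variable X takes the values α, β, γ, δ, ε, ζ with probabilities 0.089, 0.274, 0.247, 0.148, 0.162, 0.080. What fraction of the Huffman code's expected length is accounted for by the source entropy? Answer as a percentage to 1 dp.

98.6%

Entropy H = −Σ p log₂ p ≈ 2.4455 bits.
Huffman merges: 2/25+89/1000→169/1000; 37/250+81/500→31/100; 169/1000+247/1000→52/125; 137/500+31/100→73/125; 52/125+73/125→1. L = 2479/1000 ≈ 2.4790.
Efficiency = H/L = 2.4455/2.4790 = 98.6%.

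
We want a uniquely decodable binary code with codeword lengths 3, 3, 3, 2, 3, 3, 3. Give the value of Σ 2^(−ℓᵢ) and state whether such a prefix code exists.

1; yes

With common denominator 2^3 = 8: Σ 2^(−ℓᵢ) = 1/8 + 1/8 + 1/8 + 2/8 + 1/8 + 1/8 + 1/8 = 8/8 = 1.
Kraft's inequality requires Σ ≤ 1; here Σ = 1 ≤ 1, so such a prefix code exists.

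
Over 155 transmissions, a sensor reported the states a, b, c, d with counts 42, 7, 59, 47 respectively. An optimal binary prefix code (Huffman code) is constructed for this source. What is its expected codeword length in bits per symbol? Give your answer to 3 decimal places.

Probabilities are the counts divided by 155.
Repeatedly combine the two least-probable nodes; the expected code length is the sum of the merged weights.
merge 7/155 + 42/155 → 49/155
merge 47/155 + 49/155 → 96/155
merge 59/155 + 96/155 → 1
L = 49/155 + 96/155 + 1 = 60/31 ≈ 1.935 bits/symbol.

1.935 bits/symbol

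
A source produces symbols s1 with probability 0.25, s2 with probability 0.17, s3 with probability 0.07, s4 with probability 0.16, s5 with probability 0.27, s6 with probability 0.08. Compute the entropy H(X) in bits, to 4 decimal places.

2.4277 bits

H = −Σ pᵢ log₂ pᵢ.
−0.25·log₂(0.25) = 0.5000
−0.17·log₂(0.17) = 0.4346
−0.07·log₂(0.07) = 0.2686
−0.16·log₂(0.16) = 0.4230
−0.27·log₂(0.27) = 0.5100
−0.08·log₂(0.08) = 0.2915
Sum ≈ 2.4277 → 2.4277 bits.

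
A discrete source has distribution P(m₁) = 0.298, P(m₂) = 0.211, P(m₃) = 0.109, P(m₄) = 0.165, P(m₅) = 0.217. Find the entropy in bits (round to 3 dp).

H = −Σ pᵢ log₂ pᵢ.
−0.298·log₂(0.298) = 0.5205
−0.211·log₂(0.211) = 0.4736
−0.109·log₂(0.109) = 0.3485
−0.165·log₂(0.165) = 0.4289
−0.217·log₂(0.217) = 0.4783
Sum ≈ 2.2499 → 2.250 bits.

2.250 bits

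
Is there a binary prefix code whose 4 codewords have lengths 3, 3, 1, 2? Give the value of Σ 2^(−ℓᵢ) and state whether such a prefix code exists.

1; yes

With common denominator 2^3 = 8: Σ 2^(−ℓᵢ) = 1/8 + 1/8 + 4/8 + 2/8 = 8/8 = 1.
Kraft's inequality requires Σ ≤ 1; here Σ = 1 ≤ 1, so such a prefix code exists.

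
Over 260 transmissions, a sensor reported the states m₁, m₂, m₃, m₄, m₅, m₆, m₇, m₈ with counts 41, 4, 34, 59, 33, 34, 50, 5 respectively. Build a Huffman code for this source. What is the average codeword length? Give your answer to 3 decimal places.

Probabilities are the counts divided by 260.
Repeatedly combine the two least-probable nodes; the expected code length is the sum of the merged weights.
merge 1/65 + 1/52 → 9/260
merge 9/260 + 33/260 → 21/130
merge 17/130 + 17/130 → 17/65
merge 41/260 + 21/130 → 83/260
merge 5/26 + 59/260 → 109/260
merge 17/65 + 83/260 → 151/260
merge 109/260 + 151/260 → 1
L = 9/260 + 21/130 + 17/65 + 83/260 + 109/260 + 151/260 + 1 = 361/130 ≈ 2.777 bits/symbol.

2.777 bits/symbol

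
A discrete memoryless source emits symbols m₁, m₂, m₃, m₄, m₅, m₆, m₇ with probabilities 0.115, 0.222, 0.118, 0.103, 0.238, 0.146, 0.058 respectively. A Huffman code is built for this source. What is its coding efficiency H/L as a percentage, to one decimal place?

Entropy H = −Σ p log₂ p ≈ 2.6789 bits.
Huffman merges: 29/500+103/1000→161/1000; 23/200+59/500→233/1000; 73/500+161/1000→307/1000; 111/500+233/1000→91/200; 119/500+307/1000→109/200; 91/200+109/200→1. L = 2701/1000 ≈ 2.7010.
Efficiency = H/L = 2.6789/2.7010 = 99.2%.

99.2%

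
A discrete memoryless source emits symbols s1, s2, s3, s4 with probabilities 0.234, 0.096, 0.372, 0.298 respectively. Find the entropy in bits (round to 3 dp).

1.866 bits

H = −Σ pᵢ log₂ pᵢ.
−0.234·log₂(0.234) = 0.4903
−0.096·log₂(0.096) = 0.3246
−0.372·log₂(0.372) = 0.5307
−0.298·log₂(0.298) = 0.5205
Sum ≈ 1.8661 → 1.866 bits.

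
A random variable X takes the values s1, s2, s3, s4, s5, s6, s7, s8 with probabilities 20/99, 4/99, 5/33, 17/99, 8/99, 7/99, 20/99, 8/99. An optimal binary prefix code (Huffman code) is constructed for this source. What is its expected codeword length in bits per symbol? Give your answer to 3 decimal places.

Repeatedly combine the two least-probable nodes; the expected code length is the sum of the merged weights.
merge 4/99 + 7/99 → 1/9
merge 8/99 + 8/99 → 16/99
merge 1/9 + 5/33 → 26/99
merge 16/99 + 17/99 → 1/3
merge 20/99 + 20/99 → 40/99
merge 26/99 + 1/3 → 59/99
merge 40/99 + 59/99 → 1
L = 1/9 + 16/99 + 26/99 + 1/3 + 40/99 + 59/99 + 1 = 284/99 ≈ 2.869 bits/symbol.

2.869 bits/symbol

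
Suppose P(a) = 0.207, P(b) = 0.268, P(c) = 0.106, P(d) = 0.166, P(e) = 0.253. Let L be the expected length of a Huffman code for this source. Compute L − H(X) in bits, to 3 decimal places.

Entropy H = −Σ p log₂ p ≈ 2.2544 bits.
Huffman merges: 53/500+83/500→34/125; 207/1000+253/1000→23/50; 67/250+34/125→27/50; 23/50+27/50→1. L = 284/125 ≈ 2.2720.
L − H = 2.2720 − 2.2544 = 0.018 bits.

0.018 bits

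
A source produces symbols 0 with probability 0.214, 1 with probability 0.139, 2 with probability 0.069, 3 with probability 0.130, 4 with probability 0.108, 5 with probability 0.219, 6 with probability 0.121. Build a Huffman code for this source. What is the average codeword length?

Repeatedly combine the two least-probable nodes; the expected code length is the sum of the merged weights.
merge 69/1000 + 27/250 → 177/1000
merge 121/1000 + 13/100 → 251/1000
merge 139/1000 + 177/1000 → 79/250
merge 107/500 + 219/1000 → 433/1000
merge 251/1000 + 79/250 → 567/1000
merge 433/1000 + 567/1000 → 1
L = 177/1000 + 251/1000 + 79/250 + 433/1000 + 567/1000 + 1 = 343/125 = 2.744 bits/symbol.

2.744 bits/symbol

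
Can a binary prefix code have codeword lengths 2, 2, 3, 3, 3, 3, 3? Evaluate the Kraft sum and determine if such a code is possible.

With common denominator 2^3 = 8: Σ 2^(−ℓᵢ) = 2/8 + 2/8 + 1/8 + 1/8 + 1/8 + 1/8 + 1/8 = 9/8 = 1.125.
Kraft's inequality requires Σ ≤ 1; here Σ = 1.125 > 1, so no such prefix code exists.

1.125; no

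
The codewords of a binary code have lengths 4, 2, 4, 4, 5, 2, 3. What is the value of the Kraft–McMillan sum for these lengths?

0.84375

With common denominator 2^5 = 32: Σ 2^(−ℓᵢ) = 2/32 + 8/32 + 2/32 + 2/32 + 1/32 + 8/32 + 4/32 = 27/32 = 0.84375.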